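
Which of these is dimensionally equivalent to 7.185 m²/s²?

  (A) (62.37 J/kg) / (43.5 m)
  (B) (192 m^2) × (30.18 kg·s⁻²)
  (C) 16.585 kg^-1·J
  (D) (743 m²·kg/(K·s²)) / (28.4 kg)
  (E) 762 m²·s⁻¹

(C)

Reference: m²·s⁻².
Each option:
  (A) [m²·s⁻²] / [m] = m·s⁻²
  (B) [m²] · [kg·s⁻²] = kg·m²·s⁻²
  (C) J·kg⁻¹ = N·m·kg⁻¹ = m²·s⁻²  ← same
  (D) [kg·m²·s⁻²·K⁻¹] / [kg] = m²·s⁻²·K⁻¹
  (E) m²·s⁻¹
Only (C) matches m²·s⁻².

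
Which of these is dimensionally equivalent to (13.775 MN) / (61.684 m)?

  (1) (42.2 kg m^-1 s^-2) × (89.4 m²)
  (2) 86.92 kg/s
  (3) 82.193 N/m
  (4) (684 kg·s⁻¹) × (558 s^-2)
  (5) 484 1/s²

Reference: [kg·m·s⁻²] / [m] = kg·s⁻².
Each option:
  (1) [kg·m⁻¹·s⁻²] · [m²] = kg·m·s⁻²
  (2) kg·s⁻¹
  (3) N·m⁻¹ = kg·m·s⁻²·m⁻¹ = kg·s⁻²  ← same
  (4) [kg·s⁻¹] · [s⁻²] = kg·s⁻³
  (5) s⁻²
Only (3) matches kg·s⁻².

(3)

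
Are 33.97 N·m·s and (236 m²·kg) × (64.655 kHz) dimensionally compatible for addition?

Expand each in SI base units:
  33.97 N·m·s:  N·m·s = kg·m·s⁻²·m·s = kg·m²·s⁻¹
  (236 m²·kg) × (64.655 kHz):  [kg·m²] · [s⁻¹] = kg·m²·s⁻¹
Both are kg·m²·s⁻¹, so they have the same dimensions and can be added.

Yes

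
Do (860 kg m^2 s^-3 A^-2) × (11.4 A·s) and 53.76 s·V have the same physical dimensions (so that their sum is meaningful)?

In SI base units:
  (860 kg m^2 s^-3 A^-2) × (11.4 A·s):  [kg·m²·s⁻³·A⁻²] · [s·A] = kg·m²·s⁻²·A⁻¹
  53.76 s·V:  V·s = J·C⁻¹·s = kg·m²·s⁻²·A⁻¹
Both are kg·m²·s⁻²·A⁻¹, so they have the same dimensions and can be added.

Yes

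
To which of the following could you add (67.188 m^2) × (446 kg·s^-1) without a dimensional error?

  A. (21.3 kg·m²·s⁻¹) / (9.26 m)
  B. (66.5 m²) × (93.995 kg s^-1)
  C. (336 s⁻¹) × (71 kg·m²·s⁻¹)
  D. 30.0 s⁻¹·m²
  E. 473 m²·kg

Reference: [m²] · [kg·s⁻¹] = kg·m²·s⁻¹.
Each option:
  A. [kg·m²·s⁻¹] / [m] = kg·m·s⁻¹
  B. [m²] · [kg·s⁻¹] = kg·m²·s⁻¹  ← same
  C. [s⁻¹] · [kg·m²·s⁻¹] = kg·m²·s⁻²
  D. m²·s⁻¹
  E. kg·m²
Only B. matches kg·m²·s⁻¹.

B.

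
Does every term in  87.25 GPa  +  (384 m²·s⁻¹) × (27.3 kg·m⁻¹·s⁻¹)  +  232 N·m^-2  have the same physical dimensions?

Expand each in SI base units:
  87.25 GPa:  Pa = N·m⁻² = kg·m⁻¹·s⁻²
  (384 m²·s⁻¹) × (27.3 kg·m⁻¹·s⁻¹):  [m²·s⁻¹] · [kg·m⁻¹·s⁻¹] = kg·m·s⁻²
  232 N·m^-2:  N·m⁻² = kg·m·s⁻²·m⁻² = kg·m⁻¹·s⁻²
The terms do not share a single dimension (kg·m·s⁻² vs kg·m⁻¹·s⁻²).

No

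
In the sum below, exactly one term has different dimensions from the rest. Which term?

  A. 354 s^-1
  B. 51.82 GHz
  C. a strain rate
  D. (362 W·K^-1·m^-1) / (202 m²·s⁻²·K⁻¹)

Expand each in SI base units:
  A. s⁻¹
  B. Hz = s⁻¹
  C. [strain rate] = s⁻¹
  D. [kg·m·s⁻³·K⁻¹] / [m²·s⁻²·K⁻¹] = kg·m⁻¹·s⁻¹
All reduce to s⁻¹ except D., which is kg·m⁻¹·s⁻¹.

D.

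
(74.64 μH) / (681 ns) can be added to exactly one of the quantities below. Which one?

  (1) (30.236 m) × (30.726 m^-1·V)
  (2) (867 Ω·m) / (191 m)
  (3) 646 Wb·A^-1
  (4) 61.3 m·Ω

Reference: [kg·m²·s⁻²·A⁻²] / [s] = kg·m²·s⁻³·A⁻².
Each option:
  (1) [m] · [kg·m·s⁻³·A⁻¹] = kg·m²·s⁻³·A⁻¹
  (2) [kg·m³·s⁻³·A⁻²] / [m] = kg·m²·s⁻³·A⁻²  ← same
  (3) Wb·A⁻¹ = V·s·A⁻¹ = kg·m²·s⁻²·A⁻²
  (4) Ω·m = V·A⁻¹·m = kg·m³·s⁻³·A⁻²
Only (2) matches kg·m²·s⁻³·A⁻².

(2)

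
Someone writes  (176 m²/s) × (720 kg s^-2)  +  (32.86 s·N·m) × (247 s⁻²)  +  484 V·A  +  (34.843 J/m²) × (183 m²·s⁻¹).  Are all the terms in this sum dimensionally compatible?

Yes

Work out the base dimensions of each:
  (176 m²/s) × (720 kg s^-2):  [m²·s⁻¹] · [kg·s⁻²] = kg·m²·s⁻³
  (32.86 s·N·m) × (247 s⁻²):  [kg·m²·s⁻¹] · [s⁻²] = kg·m²·s⁻³
  484 V·A:  V·A = J·C⁻¹·A = kg·m²·s⁻³
  (34.843 J/m²) × (183 m²·s⁻¹):  [kg·s⁻²] · [m²·s⁻¹] = kg·m²·s⁻³
Every term reduces to kg·m²·s⁻³.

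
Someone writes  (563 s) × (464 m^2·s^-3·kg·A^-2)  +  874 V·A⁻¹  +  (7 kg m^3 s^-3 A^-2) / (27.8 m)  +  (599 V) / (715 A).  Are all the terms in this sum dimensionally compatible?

In SI base units:
  (563 s) × (464 m^2·s^-3·kg·A^-2):  [s] · [kg·m²·s⁻³·A⁻²] = kg·m²·s⁻²·A⁻²
  874 V·A⁻¹:  V·A⁻¹ = J·C⁻¹·A⁻¹ = kg·m²·s⁻³·A⁻²
  (7 kg m^3 s^-3 A^-2) / (27.8 m):  [kg·m³·s⁻³·A⁻²] / [m] = kg·m²·s⁻³·A⁻²
  (599 V) / (715 A):  [kg·m²·s⁻³·A⁻¹] / [A] = kg·m²·s⁻³·A⁻²
The terms do not share a single dimension (kg·m²·s⁻²·A⁻² vs kg·m²·s⁻³·A⁻²).

No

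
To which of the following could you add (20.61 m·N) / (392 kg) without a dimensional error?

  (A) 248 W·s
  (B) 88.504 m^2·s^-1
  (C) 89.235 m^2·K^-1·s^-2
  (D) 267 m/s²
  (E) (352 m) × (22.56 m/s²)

Reference: [kg·m²·s⁻²] / [kg] = m²·s⁻².
Each option:
  (A) W·s = J·s⁻¹·s = kg·m²·s⁻²
  (B) m²·s⁻¹
  (C) m²·s⁻²·K⁻¹
  (D) m·s⁻²
  (E) [m] · [m·s⁻²] = m²·s⁻²  ← same
Only (E) matches m²·s⁻².

(E)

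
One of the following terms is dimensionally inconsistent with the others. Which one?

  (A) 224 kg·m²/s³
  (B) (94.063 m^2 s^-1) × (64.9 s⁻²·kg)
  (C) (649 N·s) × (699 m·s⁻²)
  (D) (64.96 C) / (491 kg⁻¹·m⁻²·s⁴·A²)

(D)

Expand each in SI base units:
  (A) kg·m²·s⁻³
  (B) [m²·s⁻¹] · [kg·s⁻²] = kg·m²·s⁻³
  (C) [kg·m·s⁻¹] · [m·s⁻²] = kg·m²·s⁻³
  (D) [s·A] / [kg⁻¹·m⁻²·s⁴·A²] = kg·m²·s⁻³·A⁻¹
All reduce to kg·m²·s⁻³ except (D), which is kg·m²·s⁻³·A⁻¹.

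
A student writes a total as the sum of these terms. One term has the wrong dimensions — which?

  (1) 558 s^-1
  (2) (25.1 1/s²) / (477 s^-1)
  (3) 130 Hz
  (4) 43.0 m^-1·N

Expand each in SI base units:
  (1) s⁻¹
  (2) [s⁻²] / [s⁻¹] = s⁻¹
  (3) Hz = s⁻¹
  (4) N·m⁻¹ = kg·m·s⁻²·m⁻¹ = kg·s⁻²
All reduce to s⁻¹ except (4), which is kg·s⁻².

(4)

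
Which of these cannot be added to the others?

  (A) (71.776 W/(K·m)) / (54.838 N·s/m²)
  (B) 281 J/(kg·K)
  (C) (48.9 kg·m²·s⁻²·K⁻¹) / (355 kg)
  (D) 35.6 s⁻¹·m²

(D)

Reduce each to base SI dimensions:
  (A) [kg·m·s⁻³·K⁻¹] / [kg·m⁻¹·s⁻¹] = m²·s⁻²·K⁻¹
  (B) J·kg⁻¹·K⁻¹ = N·m·kg⁻¹·K⁻¹ = m²·s⁻²·K⁻¹
  (C) [kg·m²·s⁻²·K⁻¹] / [kg] = m²·s⁻²·K⁻¹
  (D) m²·s⁻¹
All reduce to m²·s⁻²·K⁻¹ except (D), which is m²·s⁻¹.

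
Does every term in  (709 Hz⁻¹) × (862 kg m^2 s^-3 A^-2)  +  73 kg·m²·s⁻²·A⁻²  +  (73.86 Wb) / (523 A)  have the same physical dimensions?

Reduce each to base SI dimensions:
  (709 Hz⁻¹) × (862 kg m^2 s^-3 A^-2):  [s] · [kg·m²·s⁻³·A⁻²] = kg·m²·s⁻²·A⁻²
  73 kg·m²·s⁻²·A⁻²:  kg·m²·s⁻²·A⁻²
  (73.86 Wb) / (523 A):  [kg·m²·s⁻²·A⁻¹] / [A] = kg·m²·s⁻²·A⁻²
Every term reduces to kg·m²·s⁻²·A⁻².

Yes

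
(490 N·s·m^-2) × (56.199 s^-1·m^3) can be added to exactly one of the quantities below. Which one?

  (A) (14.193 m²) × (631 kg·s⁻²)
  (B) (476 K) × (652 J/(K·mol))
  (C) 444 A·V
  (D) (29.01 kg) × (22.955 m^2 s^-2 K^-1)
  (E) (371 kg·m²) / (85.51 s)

(A)

Reference: [kg·m⁻¹·s⁻¹] · [m³·s⁻¹] = kg·m²·s⁻².
Each option:
  (A) [m²] · [kg·s⁻²] = kg·m²·s⁻²  ← same
  (B) [K] · [kg·m²·s⁻²·K⁻¹·mol⁻¹] = kg·m²·s⁻²·mol⁻¹
  (C) V·A = J·C⁻¹·A = kg·m²·s⁻³
  (D) [kg] · [m²·s⁻²·K⁻¹] = kg·m²·s⁻²·K⁻¹
  (E) [kg·m²] / [s] = kg·m²·s⁻¹
Only (A) matches kg·m²·s⁻².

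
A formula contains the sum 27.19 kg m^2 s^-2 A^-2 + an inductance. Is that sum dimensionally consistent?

Yes

Dimensions:
  27.19 kg m^2 s^-2 A^-2:  kg·m²·s⁻²·A⁻²
  an inductance:  [inductance] = kg·m²·s⁻²·A⁻²
Both are kg·m²·s⁻²·A⁻², so they have the same dimensions and can be added.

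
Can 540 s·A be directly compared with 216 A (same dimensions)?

No

In SI base units:
  540 s·A:  A·s = s·A
  216 A:  A
s·A ≠ A, so they cannot be added.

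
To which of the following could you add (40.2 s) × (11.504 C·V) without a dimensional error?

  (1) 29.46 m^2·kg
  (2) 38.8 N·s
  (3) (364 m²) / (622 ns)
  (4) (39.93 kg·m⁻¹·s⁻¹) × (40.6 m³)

Reference: [s] · [kg·m²·s⁻²] = kg·m²·s⁻¹.
Each option:
  (1) kg·m²
  (2) N·s = kg·m·s⁻²·s = kg·m·s⁻¹
  (3) [m²] / [s] = m²·s⁻¹
  (4) [kg·m⁻¹·s⁻¹] · [m³] = kg·m²·s⁻¹  ← same
Only (4) matches kg·m²·s⁻¹.

(4)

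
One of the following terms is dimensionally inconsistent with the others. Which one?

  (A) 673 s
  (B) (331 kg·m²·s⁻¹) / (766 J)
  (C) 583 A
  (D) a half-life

Work out the base dimensions of each:
  (A) s
  (B) [kg·m²·s⁻¹] / [kg·m²·s⁻²] = s
  (C) A
  (D) [half-life] = s
All reduce to s except (C), which is A.

(C)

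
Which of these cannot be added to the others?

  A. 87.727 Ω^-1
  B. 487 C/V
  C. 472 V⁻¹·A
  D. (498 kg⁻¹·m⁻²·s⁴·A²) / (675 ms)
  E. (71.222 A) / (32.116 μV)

B.

In SI base units:
  A. Ω⁻¹ = (V·A⁻¹)⁻¹ = kg⁻¹·m⁻²·s³·A²
  B. C·V⁻¹ = s·A·(J·C⁻¹)⁻¹ = kg⁻¹·m⁻²·s⁴·A²
  C. A·V⁻¹ = A·(J·C⁻¹)⁻¹ = kg⁻¹·m⁻²·s³·A²
  D. [kg⁻¹·m⁻²·s⁴·A²] / [s] = kg⁻¹·m⁻²·s³·A²
  E. [A] / [kg·m²·s⁻³·A⁻¹] = kg⁻¹·m⁻²·s³·A²
All reduce to kg⁻¹·m⁻²·s³·A² except B., which is kg⁻¹·m⁻²·s⁴·A².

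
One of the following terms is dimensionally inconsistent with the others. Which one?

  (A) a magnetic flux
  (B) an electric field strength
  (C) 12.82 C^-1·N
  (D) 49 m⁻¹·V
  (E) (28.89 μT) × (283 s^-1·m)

Work out the base dimensions of each:
  (A) [magnetic flux] = kg·m²·s⁻²·A⁻¹
  (B) [electric field strength] = kg·m·s⁻³·A⁻¹
  (C) N·C⁻¹ = kg·m·s⁻²·(s·A)⁻¹ = kg·m·s⁻³·A⁻¹
  (D) V·m⁻¹ = J·C⁻¹·m⁻¹ = kg·m·s⁻³·A⁻¹
  (E) [kg·s⁻²·A⁻¹] · [m·s⁻¹] = kg·m·s⁻³·A⁻¹
All reduce to kg·m·s⁻³·A⁻¹ except (A), which is kg·m²·s⁻²·A⁻¹.

(A)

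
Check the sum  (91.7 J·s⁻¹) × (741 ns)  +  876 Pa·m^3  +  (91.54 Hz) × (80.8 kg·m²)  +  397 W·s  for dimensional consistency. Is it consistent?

In SI base units:
  (91.7 J·s⁻¹) × (741 ns):  [kg·m²·s⁻³] · [s] = kg·m²·s⁻²
  876 Pa·m^3:  Pa·m³ = N·m⁻²·m³ = kg·m²·s⁻²
  (91.54 Hz) × (80.8 kg·m²):  [s⁻¹] · [kg·m²] = kg·m²·s⁻¹
  397 W·s:  W·s = J·s⁻¹·s = kg·m²·s⁻²
The terms do not share a single dimension (kg·m²·s⁻² vs kg·m²·s⁻¹).

No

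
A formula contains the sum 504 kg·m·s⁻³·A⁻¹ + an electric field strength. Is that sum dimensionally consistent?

Yes

Work out the base dimensions of each:
  504 kg·m·s⁻³·A⁻¹:  kg·m·s⁻³·A⁻¹
  an electric field strength:  [electric field strength] = kg·m·s⁻³·A⁻¹
Both are kg·m·s⁻³·A⁻¹, so they have the same dimensions and can be added.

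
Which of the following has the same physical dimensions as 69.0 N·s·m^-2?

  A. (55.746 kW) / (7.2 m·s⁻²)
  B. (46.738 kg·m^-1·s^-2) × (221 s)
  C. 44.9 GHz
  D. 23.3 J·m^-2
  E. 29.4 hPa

Reference: N·s·m⁻² = kg·m·s⁻²·s·m⁻² = kg·m⁻¹·s⁻¹.
Each option:
  A. [kg·m²·s⁻³] / [m·s⁻²] = kg·m·s⁻¹
  B. [kg·m⁻¹·s⁻²] · [s] = kg·m⁻¹·s⁻¹  ← same
  C. Hz = s⁻¹
  D. J·m⁻² = N·m·m⁻² = kg·s⁻²
  E. Pa = N·m⁻² = kg·m⁻¹·s⁻²
Only B. matches kg·m⁻¹·s⁻¹.

B.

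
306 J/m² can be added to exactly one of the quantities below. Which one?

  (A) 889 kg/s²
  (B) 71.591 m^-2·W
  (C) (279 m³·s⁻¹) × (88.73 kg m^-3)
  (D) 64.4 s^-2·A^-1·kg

Reference: J·m⁻² = N·m·m⁻² = kg·s⁻².
Each option:
  (A) kg·s⁻²  ← same
  (B) W·m⁻² = J·s⁻¹·m⁻² = kg·s⁻³
  (C) [m³·s⁻¹] · [kg·m⁻³] = kg·s⁻¹
  (D) kg·s⁻²·A⁻¹
Only (A) matches kg·s⁻².

(A)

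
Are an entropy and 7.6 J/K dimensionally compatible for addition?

Yes

Dimensions:
  an entropy:  [entropy] = kg·m²·s⁻²·K⁻¹
  7.6 J/K:  J·K⁻¹ = N·m·K⁻¹ = kg·m²·s⁻²·K⁻¹
Both are kg·m²·s⁻²·K⁻¹, so they have the same dimensions and can be added.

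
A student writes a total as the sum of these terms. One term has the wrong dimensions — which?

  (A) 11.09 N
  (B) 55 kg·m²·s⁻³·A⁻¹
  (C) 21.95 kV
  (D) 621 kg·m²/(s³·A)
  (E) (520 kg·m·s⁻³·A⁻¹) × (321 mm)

Expand each in SI base units:
  (A) N = kg·m·s⁻²
  (B) kg·m²·s⁻³·A⁻¹
  (C) V = J·C⁻¹ = kg·m²·s⁻³·A⁻¹
  (D) kg·m²·s⁻³·A⁻¹
  (E) [kg·m·s⁻³·A⁻¹] · [m] = kg·m²·s⁻³·A⁻¹
All reduce to kg·m²·s⁻³·A⁻¹ except (A), which is kg·m·s⁻².

(A)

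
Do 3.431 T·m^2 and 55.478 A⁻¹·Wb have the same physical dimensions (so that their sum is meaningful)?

In SI base units:
  3.431 T·m^2:  T·m² = Wb·m⁻²·m² = kg·m²·s⁻²·A⁻¹
  55.478 A⁻¹·Wb:  Wb·A⁻¹ = V·s·A⁻¹ = kg·m²·s⁻²·A⁻²
kg·m²·s⁻²·A⁻¹ ≠ kg·m²·s⁻²·A⁻², so they cannot be added.

No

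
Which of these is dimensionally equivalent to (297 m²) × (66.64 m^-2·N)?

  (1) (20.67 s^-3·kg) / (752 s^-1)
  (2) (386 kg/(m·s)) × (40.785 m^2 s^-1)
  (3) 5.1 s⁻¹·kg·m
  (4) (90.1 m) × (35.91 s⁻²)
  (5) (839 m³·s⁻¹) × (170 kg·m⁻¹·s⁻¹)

Reference: [m²] · [kg·m⁻¹·s⁻²] = kg·m·s⁻².
Each option:
  (1) [kg·s⁻³] / [s⁻¹] = kg·s⁻²
  (2) [kg·m⁻¹·s⁻¹] · [m²·s⁻¹] = kg·m·s⁻²  ← same
  (3) kg·m·s⁻¹
  (4) [m] · [s⁻²] = m·s⁻²
  (5) [m³·s⁻¹] · [kg·m⁻¹·s⁻¹] = kg·m²·s⁻²
Only (2) matches kg·m·s⁻².

(2)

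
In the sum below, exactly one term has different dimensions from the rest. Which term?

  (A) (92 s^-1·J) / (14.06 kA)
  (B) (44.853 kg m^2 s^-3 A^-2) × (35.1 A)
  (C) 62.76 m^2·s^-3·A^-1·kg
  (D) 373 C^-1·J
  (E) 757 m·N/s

Work out the base dimensions of each:
  (A) [kg·m²·s⁻³] / [A] = kg·m²·s⁻³·A⁻¹
  (B) [kg·m²·s⁻³·A⁻²] · [A] = kg·m²·s⁻³·A⁻¹
  (C) kg·m²·s⁻³·A⁻¹
  (D) J·C⁻¹ = N·m·(s·A)⁻¹ = kg·m²·s⁻³·A⁻¹
  (E) N·m·s⁻¹ = kg·m·s⁻²·m·s⁻¹ = kg·m²·s⁻³
All reduce to kg·m²·s⁻³·A⁻¹ except (E), which is kg·m²·s⁻³.

(E)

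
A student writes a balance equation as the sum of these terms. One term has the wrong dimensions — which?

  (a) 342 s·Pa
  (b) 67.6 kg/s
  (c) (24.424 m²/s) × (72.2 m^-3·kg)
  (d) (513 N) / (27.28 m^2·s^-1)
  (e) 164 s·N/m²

Work out the base dimensions of each:
  (a) Pa·s = N·m⁻²·s = kg·m⁻¹·s⁻¹
  (b) kg·s⁻¹
  (c) [m²·s⁻¹] · [kg·m⁻³] = kg·m⁻¹·s⁻¹
  (d) [kg·m·s⁻²] / [m²·s⁻¹] = kg·m⁻¹·s⁻¹
  (e) N·s·m⁻² = kg·m·s⁻²·s·m⁻² = kg·m⁻¹·s⁻¹
All reduce to kg·m⁻¹·s⁻¹ except (b), which is kg·s⁻¹.

(b)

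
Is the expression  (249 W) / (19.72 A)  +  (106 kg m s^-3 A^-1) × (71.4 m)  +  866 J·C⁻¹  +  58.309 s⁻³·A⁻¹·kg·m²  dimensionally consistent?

Yes

Dimensions:
  (249 W) / (19.72 A):  [kg·m²·s⁻³] / [A] = kg·m²·s⁻³·A⁻¹
  (106 kg m s^-3 A^-1) × (71.4 m):  [kg·m·s⁻³·A⁻¹] · [m] = kg·m²·s⁻³·A⁻¹
  866 J·C⁻¹:  J·C⁻¹ = N·m·(s·A)⁻¹ = kg·m²·s⁻³·A⁻¹
  58.309 s⁻³·A⁻¹·kg·m²:  kg·m²·s⁻³·A⁻¹
Every term reduces to kg·m²·s⁻³·A⁻¹.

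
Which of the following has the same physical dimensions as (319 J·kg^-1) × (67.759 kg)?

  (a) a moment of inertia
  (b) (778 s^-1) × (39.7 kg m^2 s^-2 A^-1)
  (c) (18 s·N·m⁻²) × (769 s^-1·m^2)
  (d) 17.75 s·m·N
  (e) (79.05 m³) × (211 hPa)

(e)

Reference: [m²·s⁻²] · [kg] = kg·m²·s⁻².
Each option:
  (a) [moment of inertia] = kg·m²
  (b) [s⁻¹] · [kg·m²·s⁻²·A⁻¹] = kg·m²·s⁻³·A⁻¹
  (c) [kg·m⁻¹·s⁻¹] · [m²·s⁻¹] = kg·m·s⁻²
  (d) N·m·s = kg·m·s⁻²·m·s = kg·m²·s⁻¹
  (e) [m³] · [kg·m⁻¹·s⁻²] = kg·m²·s⁻²  ← same
Only (e) matches kg·m²·s⁻².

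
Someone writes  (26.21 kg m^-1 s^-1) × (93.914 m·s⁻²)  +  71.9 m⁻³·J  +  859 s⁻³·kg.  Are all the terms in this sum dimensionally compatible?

In SI base units:
  (26.21 kg m^-1 s^-1) × (93.914 m·s⁻²):  [kg·m⁻¹·s⁻¹] · [m·s⁻²] = kg·s⁻³
  71.9 m⁻³·J:  J·m⁻³ = N·m·m⁻³ = kg·m⁻¹·s⁻²
  859 s⁻³·kg:  kg·s⁻³
The terms do not share a single dimension (kg·m⁻¹·s⁻² vs kg·s⁻³).

No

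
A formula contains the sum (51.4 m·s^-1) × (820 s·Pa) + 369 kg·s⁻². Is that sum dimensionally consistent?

Dimensions:
  (51.4 m·s^-1) × (820 s·Pa):  [m·s⁻¹] · [kg·m⁻¹·s⁻¹] = kg·s⁻²
  369 kg·s⁻²:  kg·s⁻²
Both are kg·s⁻², so they have the same dimensions and can be added.

Yes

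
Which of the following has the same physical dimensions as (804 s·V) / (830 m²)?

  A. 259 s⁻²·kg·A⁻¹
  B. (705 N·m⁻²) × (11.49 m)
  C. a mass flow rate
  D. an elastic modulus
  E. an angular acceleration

Reference: [kg·m²·s⁻²·A⁻¹] / [m²] = kg·s⁻²·A⁻¹.
Each option:
  A. kg·s⁻²·A⁻¹  ← same
  B. [kg·m⁻¹·s⁻²] · [m] = kg·s⁻²
  C. [mass flow rate] = kg·s⁻¹
  D. [elastic modulus] = kg·m⁻¹·s⁻²
  E. [angular acceleration] = s⁻²
Only A. matches kg·s⁻²·A⁻¹.

A.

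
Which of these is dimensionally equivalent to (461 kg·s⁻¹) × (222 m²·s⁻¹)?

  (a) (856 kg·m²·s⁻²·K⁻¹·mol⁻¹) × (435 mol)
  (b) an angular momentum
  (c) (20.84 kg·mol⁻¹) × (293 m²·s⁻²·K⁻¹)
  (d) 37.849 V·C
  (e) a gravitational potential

(d)

Reference: [kg·s⁻¹] · [m²·s⁻¹] = kg·m²·s⁻².
Each option:
  (a) [kg·m²·s⁻²·K⁻¹·mol⁻¹] · [mol] = kg·m²·s⁻²·K⁻¹
  (b) [angular momentum] = kg·m²·s⁻¹
  (c) [kg·mol⁻¹] · [m²·s⁻²·K⁻¹] = kg·m²·s⁻²·K⁻¹·mol⁻¹
  (d) C·V = s·A·J·C⁻¹ = kg·m²·s⁻²  ← same
  (e) [gravitational potential] = m²·s⁻²
Only (d) matches kg·m²·s⁻².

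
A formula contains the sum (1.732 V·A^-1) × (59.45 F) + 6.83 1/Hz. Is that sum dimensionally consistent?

Work out the base dimensions of each:
  (1.732 V·A^-1) × (59.45 F):  [kg·m²·s⁻³·A⁻²] · [kg⁻¹·m⁻²·s⁴·A²] = s
  6.83 1/Hz:  Hz⁻¹ = (s⁻¹)⁻¹ = s
Both are s, so they have the same dimensions and can be added.

Yes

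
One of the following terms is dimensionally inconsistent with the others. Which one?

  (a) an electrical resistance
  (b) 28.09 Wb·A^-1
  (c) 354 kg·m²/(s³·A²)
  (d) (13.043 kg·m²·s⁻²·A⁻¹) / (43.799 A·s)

Expand each in SI base units:
  (a) [electrical resistance] = kg·m²·s⁻³·A⁻²
  (b) Wb·A⁻¹ = V·s·A⁻¹ = kg·m²·s⁻²·A⁻²
  (c) kg·m²·s⁻³·A⁻²
  (d) [kg·m²·s⁻²·A⁻¹] / [s·A] = kg·m²·s⁻³·A⁻²
All reduce to kg·m²·s⁻³·A⁻² except (b), which is kg·m²·s⁻²·A⁻².

(b)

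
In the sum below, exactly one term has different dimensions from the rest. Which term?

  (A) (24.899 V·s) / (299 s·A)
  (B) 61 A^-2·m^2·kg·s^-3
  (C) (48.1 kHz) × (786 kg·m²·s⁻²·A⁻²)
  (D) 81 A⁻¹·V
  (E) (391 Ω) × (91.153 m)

Reduce each to base SI dimensions:
  (A) [kg·m²·s⁻²·A⁻¹] / [s·A] = kg·m²·s⁻³·A⁻²
  (B) kg·m²·s⁻³·A⁻²
  (C) [s⁻¹] · [kg·m²·s⁻²·A⁻²] = kg·m²·s⁻³·A⁻²
  (D) V·A⁻¹ = J·C⁻¹·A⁻¹ = kg·m²·s⁻³·A⁻²
  (E) [kg·m²·s⁻³·A⁻²] · [m] = kg·m³·s⁻³·A⁻²
All reduce to kg·m²·s⁻³·A⁻² except (E), which is kg·m³·s⁻³·A⁻².

(E)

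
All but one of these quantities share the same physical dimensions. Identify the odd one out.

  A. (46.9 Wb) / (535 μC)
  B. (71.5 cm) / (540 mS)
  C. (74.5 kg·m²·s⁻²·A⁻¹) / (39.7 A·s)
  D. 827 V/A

Expand each in SI base units:
  A. [kg·m²·s⁻²·A⁻¹] / [s·A] = kg·m²·s⁻³·A⁻²
  B. [m] / [kg⁻¹·m⁻²·s³·A²] = kg·m³·s⁻³·A⁻²
  C. [kg·m²·s⁻²·A⁻¹] / [s·A] = kg·m²·s⁻³·A⁻²
  D. V·A⁻¹ = J·C⁻¹·A⁻¹ = kg·m²·s⁻³·A⁻²
All reduce to kg·m²·s⁻³·A⁻² except B., which is kg·m³·s⁻³·A⁻².

B.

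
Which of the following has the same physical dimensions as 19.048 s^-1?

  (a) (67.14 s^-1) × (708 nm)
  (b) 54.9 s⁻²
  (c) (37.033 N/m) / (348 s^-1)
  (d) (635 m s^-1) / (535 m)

Reference: s⁻¹.
Each option:
  (a) [s⁻¹] · [m] = m·s⁻¹
  (b) s⁻²
  (c) [kg·s⁻²] / [s⁻¹] = kg·s⁻¹
  (d) [m·s⁻¹] / [m] = s⁻¹  ← same
Only (d) matches s⁻¹.

(d)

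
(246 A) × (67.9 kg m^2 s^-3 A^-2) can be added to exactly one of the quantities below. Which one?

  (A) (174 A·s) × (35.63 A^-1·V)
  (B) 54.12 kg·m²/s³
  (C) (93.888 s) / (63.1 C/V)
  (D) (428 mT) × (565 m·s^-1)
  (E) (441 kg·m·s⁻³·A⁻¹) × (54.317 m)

(E)

Reference: [A] · [kg·m²·s⁻³·A⁻²] = kg·m²·s⁻³·A⁻¹.
Each option:
  (A) [s·A] · [kg·m²·s⁻³·A⁻²] = kg·m²·s⁻²·A⁻¹
  (B) kg·m²·s⁻³
  (C) [s] / [kg⁻¹·m⁻²·s⁴·A²] = kg·m²·s⁻³·A⁻²
  (D) [kg·s⁻²·A⁻¹] · [m·s⁻¹] = kg·m·s⁻³·A⁻¹
  (E) [kg·m·s⁻³·A⁻¹] · [m] = kg·m²·s⁻³·A⁻¹  ← same
Only (E) matches kg·m²·s⁻³·A⁻¹.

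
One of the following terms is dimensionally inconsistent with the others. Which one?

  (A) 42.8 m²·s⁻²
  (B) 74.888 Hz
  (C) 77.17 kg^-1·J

Reduce each to base SI dimensions:
  (A) m²·s⁻²
  (B) Hz = s⁻¹
  (C) J·kg⁻¹ = N·m·kg⁻¹ = m²·s⁻²
All reduce to m²·s⁻² except (B), which is s⁻¹.

(B)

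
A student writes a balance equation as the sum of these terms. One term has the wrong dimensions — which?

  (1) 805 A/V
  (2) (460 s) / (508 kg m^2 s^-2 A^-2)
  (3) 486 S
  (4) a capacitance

Expand each in SI base units:
  (1) A·V⁻¹ = A·(J·C⁻¹)⁻¹ = kg⁻¹·m⁻²·s³·A²
  (2) [s] / [kg·m²·s⁻²·A⁻²] = kg⁻¹·m⁻²·s³·A²
  (3) S = Ω⁻¹ = kg⁻¹·m⁻²·s³·A²
  (4) [capacitance] = kg⁻¹·m⁻²·s⁴·A²
All reduce to kg⁻¹·m⁻²·s³·A² except (4), which is kg⁻¹·m⁻²·s⁴·A².

(4)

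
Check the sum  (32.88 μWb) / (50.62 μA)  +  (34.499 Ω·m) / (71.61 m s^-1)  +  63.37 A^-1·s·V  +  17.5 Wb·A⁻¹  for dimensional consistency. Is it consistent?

Yes

Dimensions:
  (32.88 μWb) / (50.62 μA):  [kg·m²·s⁻²·A⁻¹] / [A] = kg·m²·s⁻²·A⁻²
  (34.499 Ω·m) / (71.61 m s^-1):  [kg·m³·s⁻³·A⁻²] / [m·s⁻¹] = kg·m²·s⁻²·A⁻²
  63.37 A^-1·s·V:  V·s·A⁻¹ = J·C⁻¹·s·A⁻¹ = kg·m²·s⁻²·A⁻²
  17.5 Wb·A⁻¹:  Wb·A⁻¹ = V·s·A⁻¹ = kg·m²·s⁻²·A⁻²
Every term reduces to kg·m²·s⁻²·A⁻².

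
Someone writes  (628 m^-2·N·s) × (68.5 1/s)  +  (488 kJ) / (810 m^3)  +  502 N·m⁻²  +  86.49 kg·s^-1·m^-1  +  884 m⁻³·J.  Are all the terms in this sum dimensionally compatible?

Work out the base dimensions of each:
  (628 m^-2·N·s) × (68.5 1/s):  [kg·m⁻¹·s⁻¹] · [s⁻¹] = kg·m⁻¹·s⁻²
  (488 kJ) / (810 m^3):  [kg·m²·s⁻²] / [m³] = kg·m⁻¹·s⁻²
  502 N·m⁻²:  N·m⁻² = kg·m·s⁻²·m⁻² = kg·m⁻¹·s⁻²
  86.49 kg·s^-1·m^-1:  kg·m⁻¹·s⁻¹
  884 m⁻³·J:  J·m⁻³ = N·m·m⁻³ = kg·m⁻¹·s⁻²
The terms do not share a single dimension (kg·m⁻¹·s⁻² vs kg·m⁻¹·s⁻¹).

No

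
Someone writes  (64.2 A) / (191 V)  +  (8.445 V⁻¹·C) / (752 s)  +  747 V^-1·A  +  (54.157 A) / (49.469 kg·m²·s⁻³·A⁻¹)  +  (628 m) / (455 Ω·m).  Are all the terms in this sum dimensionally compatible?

In SI base units:
  (64.2 A) / (191 V):  [A] / [kg·m²·s⁻³·A⁻¹] = kg⁻¹·m⁻²·s³·A²
  (8.445 V⁻¹·C) / (752 s):  [kg⁻¹·m⁻²·s⁴·A²] / [s] = kg⁻¹·m⁻²·s³·A²
  747 V^-1·A:  A·V⁻¹ = A·(J·C⁻¹)⁻¹ = kg⁻¹·m⁻²·s³·A²
  (54.157 A) / (49.469 kg·m²·s⁻³·A⁻¹):  [A] / [kg·m²·s⁻³·A⁻¹] = kg⁻¹·m⁻²·s³·A²
  (628 m) / (455 Ω·m):  [m] / [kg·m³·s⁻³·A⁻²] = kg⁻¹·m⁻²·s³·A²
Every term reduces to kg⁻¹·m⁻²·s³·A².

Yes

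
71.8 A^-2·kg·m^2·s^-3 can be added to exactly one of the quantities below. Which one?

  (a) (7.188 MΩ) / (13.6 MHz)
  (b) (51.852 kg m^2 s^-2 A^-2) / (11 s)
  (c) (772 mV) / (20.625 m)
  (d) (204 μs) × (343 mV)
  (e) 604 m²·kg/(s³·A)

Reference: kg·m²·s⁻³·A⁻².
Each option:
  (a) [kg·m²·s⁻³·A⁻²] / [s⁻¹] = kg·m²·s⁻²·A⁻²
  (b) [kg·m²·s⁻²·A⁻²] / [s] = kg·m²·s⁻³·A⁻²  ← same
  (c) [kg·m²·s⁻³·A⁻¹] / [m] = kg·m·s⁻³·A⁻¹
  (d) [s] · [kg·m²·s⁻³·A⁻¹] = kg·m²·s⁻²·A⁻¹
  (e) kg·m²·s⁻³·A⁻¹
Only (b) matches kg·m²·s⁻³·A⁻².

(b)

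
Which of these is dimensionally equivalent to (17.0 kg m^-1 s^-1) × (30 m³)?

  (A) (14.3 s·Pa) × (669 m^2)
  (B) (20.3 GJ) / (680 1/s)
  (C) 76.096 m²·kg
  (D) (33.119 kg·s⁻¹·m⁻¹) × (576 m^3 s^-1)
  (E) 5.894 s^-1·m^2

(B)

Reference: [kg·m⁻¹·s⁻¹] · [m³] = kg·m²·s⁻¹.
Each option:
  (A) [kg·m⁻¹·s⁻¹] · [m²] = kg·m·s⁻¹
  (B) [kg·m²·s⁻²] / [s⁻¹] = kg·m²·s⁻¹  ← same
  (C) kg·m²
  (D) [kg·m⁻¹·s⁻¹] · [m³·s⁻¹] = kg·m²·s⁻²
  (E) m²·s⁻¹
Only (B) matches kg·m²·s⁻¹.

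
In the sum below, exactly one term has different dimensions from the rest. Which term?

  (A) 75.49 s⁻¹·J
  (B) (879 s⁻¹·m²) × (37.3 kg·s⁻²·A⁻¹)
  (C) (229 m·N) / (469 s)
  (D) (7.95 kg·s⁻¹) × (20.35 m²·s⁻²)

In SI base units:
  (A) J·s⁻¹ = N·m·s⁻¹ = kg·m²·s⁻³
  (B) [m²·s⁻¹] · [kg·s⁻²·A⁻¹] = kg·m²·s⁻³·A⁻¹
  (C) [kg·m²·s⁻²] / [s] = kg·m²·s⁻³
  (D) [kg·s⁻¹] · [m²·s⁻²] = kg·m²·s⁻³
All reduce to kg·m²·s⁻³ except (B), which is kg·m²·s⁻³·A⁻¹.

(B)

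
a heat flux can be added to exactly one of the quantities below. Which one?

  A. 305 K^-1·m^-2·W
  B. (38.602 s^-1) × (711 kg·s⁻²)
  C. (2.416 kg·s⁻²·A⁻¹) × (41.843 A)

Reference: [heat flux] = kg·s⁻³.
Each option:
  A. W·m⁻²·K⁻¹ = J·s⁻¹·m⁻²·K⁻¹ = kg·s⁻³·K⁻¹
  B. [s⁻¹] · [kg·s⁻²] = kg·s⁻³  ← same
  C. [kg·s⁻²·A⁻¹] · [A] = kg·s⁻²
Only B. matches kg·s⁻³.

B.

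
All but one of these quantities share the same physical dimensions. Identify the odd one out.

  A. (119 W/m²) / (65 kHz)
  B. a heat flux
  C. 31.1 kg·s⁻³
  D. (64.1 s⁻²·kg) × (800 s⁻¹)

Work out the base dimensions of each:
  A. [kg·s⁻³] / [s⁻¹] = kg·s⁻²
  B. [heat flux] = kg·s⁻³
  C. kg·s⁻³
  D. [kg·s⁻²] · [s⁻¹] = kg·s⁻³
All reduce to kg·s⁻³ except A., which is kg·s⁻².

A.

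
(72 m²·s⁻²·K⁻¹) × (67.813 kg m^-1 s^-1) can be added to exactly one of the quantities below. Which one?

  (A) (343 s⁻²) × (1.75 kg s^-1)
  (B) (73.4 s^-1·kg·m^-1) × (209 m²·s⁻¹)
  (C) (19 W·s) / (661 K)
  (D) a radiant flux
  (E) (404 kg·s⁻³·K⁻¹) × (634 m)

Reference: [m²·s⁻²·K⁻¹] · [kg·m⁻¹·s⁻¹] = kg·m·s⁻³·K⁻¹.
Each option:
  (A) [s⁻²] · [kg·s⁻¹] = kg·s⁻³
  (B) [kg·m⁻¹·s⁻¹] · [m²·s⁻¹] = kg·m·s⁻²
  (C) [kg·m²·s⁻²] / [K] = kg·m²·s⁻²·K⁻¹
  (D) [radiant flux] = kg·m²·s⁻³
  (E) [kg·s⁻³·K⁻¹] · [m] = kg·m·s⁻³·K⁻¹  ← same
Only (E) matches kg·m·s⁻³·K⁻¹.

(E)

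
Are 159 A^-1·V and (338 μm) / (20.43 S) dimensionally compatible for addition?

No

Reduce each to base SI dimensions:
  159 A^-1·V:  V·A⁻¹ = J·C⁻¹·A⁻¹ = kg·m²·s⁻³·A⁻²
  (338 μm) / (20.43 S):  [m] / [kg⁻¹·m⁻²·s³·A²] = kg·m³·s⁻³·A⁻²
kg·m²·s⁻³·A⁻² ≠ kg·m³·s⁻³·A⁻², so they cannot be added.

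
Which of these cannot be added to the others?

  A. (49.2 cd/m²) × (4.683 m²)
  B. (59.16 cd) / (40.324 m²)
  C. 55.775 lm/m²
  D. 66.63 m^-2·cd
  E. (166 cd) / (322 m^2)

A.

Expand each in SI base units:
  A. [m⁻²·cd] · [m²] = cd
  B. [cd] / [m²] = m⁻²·cd
  C. lm·m⁻² = cd·m⁻² = m⁻²·cd
  D. cd·m⁻² = m⁻²·cd
  E. [cd] / [m²] = m⁻²·cd
All reduce to m⁻²·cd except A., which is cd.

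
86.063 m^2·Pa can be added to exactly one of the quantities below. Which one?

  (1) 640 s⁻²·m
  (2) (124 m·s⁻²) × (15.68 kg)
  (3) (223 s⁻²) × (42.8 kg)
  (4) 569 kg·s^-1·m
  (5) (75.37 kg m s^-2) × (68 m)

Reference: Pa·m² = N·m⁻²·m² = kg·m·s⁻².
Each option:
  (1) m·s⁻²
  (2) [m·s⁻²] · [kg] = kg·m·s⁻²  ← same
  (3) [s⁻²] · [kg] = kg·s⁻²
  (4) kg·m·s⁻¹
  (5) [kg·m·s⁻²] · [m] = kg·m²·s⁻²
Only (2) matches kg·m·s⁻².

(2)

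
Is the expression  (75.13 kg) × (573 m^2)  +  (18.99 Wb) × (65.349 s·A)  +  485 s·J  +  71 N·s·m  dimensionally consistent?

No

In SI base units:
  (75.13 kg) × (573 m^2):  [kg] · [m²] = kg·m²
  (18.99 Wb) × (65.349 s·A):  [kg·m²·s⁻²·A⁻¹] · [s·A] = kg·m²·s⁻¹
  485 s·J:  J·s = N·m·s = kg·m²·s⁻¹
  71 N·s·m:  N·m·s = kg·m·s⁻²·m·s = kg·m²·s⁻¹
The terms do not share a single dimension (kg·m² vs kg·m²·s⁻¹).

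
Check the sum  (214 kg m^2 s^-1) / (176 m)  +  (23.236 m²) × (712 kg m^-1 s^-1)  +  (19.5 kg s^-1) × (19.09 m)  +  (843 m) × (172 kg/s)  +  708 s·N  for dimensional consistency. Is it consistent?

Work out the base dimensions of each:
  (214 kg m^2 s^-1) / (176 m):  [kg·m²·s⁻¹] / [m] = kg·m·s⁻¹
  (23.236 m²) × (712 kg m^-1 s^-1):  [m²] · [kg·m⁻¹·s⁻¹] = kg·m·s⁻¹
  (19.5 kg s^-1) × (19.09 m):  [kg·s⁻¹] · [m] = kg·m·s⁻¹
  (843 m) × (172 kg/s):  [m] · [kg·s⁻¹] = kg·m·s⁻¹
  708 s·N:  N·s = kg·m·s⁻²·s = kg·m·s⁻¹
Every term reduces to kg·m·s⁻¹.

Yes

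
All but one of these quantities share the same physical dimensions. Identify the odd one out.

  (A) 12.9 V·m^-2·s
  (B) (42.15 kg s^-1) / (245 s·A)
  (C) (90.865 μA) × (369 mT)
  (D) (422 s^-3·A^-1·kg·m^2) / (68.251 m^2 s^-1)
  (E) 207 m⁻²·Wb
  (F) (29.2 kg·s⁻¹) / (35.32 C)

(C)

Expand each in SI base units:
  (A) V·s·m⁻² = J·C⁻¹·s·m⁻² = kg·s⁻²·A⁻¹
  (B) [kg·s⁻¹] / [s·A] = kg·s⁻²·A⁻¹
  (C) [A] · [kg·s⁻²·A⁻¹] = kg·s⁻²
  (D) [kg·m²·s⁻³·A⁻¹] / [m²·s⁻¹] = kg·s⁻²·A⁻¹
  (E) Wb·m⁻² = V·s·m⁻² = kg·s⁻²·A⁻¹
  (F) [kg·s⁻¹] / [s·A] = kg·s⁻²·A⁻¹
All reduce to kg·s⁻²·A⁻¹ except (C), which is kg·s⁻².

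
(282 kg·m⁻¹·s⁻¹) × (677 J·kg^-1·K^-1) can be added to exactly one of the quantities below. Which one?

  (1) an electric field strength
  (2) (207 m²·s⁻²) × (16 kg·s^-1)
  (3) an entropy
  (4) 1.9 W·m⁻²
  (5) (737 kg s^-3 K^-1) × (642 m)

Reference: [kg·m⁻¹·s⁻¹] · [m²·s⁻²·K⁻¹] = kg·m·s⁻³·K⁻¹.
Each option:
  (1) [electric field strength] = kg·m·s⁻³·A⁻¹
  (2) [m²·s⁻²] · [kg·s⁻¹] = kg·m²·s⁻³
  (3) [entropy] = kg·m²·s⁻²·K⁻¹
  (4) W·m⁻² = J·s⁻¹·m⁻² = kg·s⁻³
  (5) [kg·s⁻³·K⁻¹] · [m] = kg·m·s⁻³·K⁻¹  ← same
Only (5) matches kg·m·s⁻³·K⁻¹.

(5)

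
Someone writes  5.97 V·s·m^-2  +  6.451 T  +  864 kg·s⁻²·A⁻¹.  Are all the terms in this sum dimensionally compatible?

Dimensions:
  5.97 V·s·m^-2:  V·s·m⁻² = J·C⁻¹·s·m⁻² = kg·s⁻²·A⁻¹
  6.451 T:  T = Wb·m⁻² = kg·s⁻²·A⁻¹
  864 kg·s⁻²·A⁻¹:  kg·s⁻²·A⁻¹
Every term reduces to kg·s⁻²·A⁻¹.

Yes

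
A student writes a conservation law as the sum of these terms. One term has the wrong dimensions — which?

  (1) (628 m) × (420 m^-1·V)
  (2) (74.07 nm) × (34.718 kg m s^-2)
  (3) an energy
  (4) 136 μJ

In SI base units:
  (1) [m] · [kg·m·s⁻³·A⁻¹] = kg·m²·s⁻³·A⁻¹
  (2) [m] · [kg·m·s⁻²] = kg·m²·s⁻²
  (3) [energy] = kg·m²·s⁻²
  (4) J = N·m = kg·m²·s⁻²
All reduce to kg·m²·s⁻² except (1), which is kg·m²·s⁻³·A⁻¹.

(1)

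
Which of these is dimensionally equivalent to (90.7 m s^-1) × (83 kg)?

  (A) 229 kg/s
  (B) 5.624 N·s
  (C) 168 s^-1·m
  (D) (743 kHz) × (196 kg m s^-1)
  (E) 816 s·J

Reference: [m·s⁻¹] · [kg] = kg·m·s⁻¹.
Each option:
  (A) kg·s⁻¹
  (B) N·s = kg·m·s⁻²·s = kg·m·s⁻¹  ← same
  (C) m·s⁻¹
  (D) [s⁻¹] · [kg·m·s⁻¹] = kg·m·s⁻²
  (E) J·s = N·m·s = kg·m²·s⁻¹
Only (B) matches kg·m·s⁻¹.

(B)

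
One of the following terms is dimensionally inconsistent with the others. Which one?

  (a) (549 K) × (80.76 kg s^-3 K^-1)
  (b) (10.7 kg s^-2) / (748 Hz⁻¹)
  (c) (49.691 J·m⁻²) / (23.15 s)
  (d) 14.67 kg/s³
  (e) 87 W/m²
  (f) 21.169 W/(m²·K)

(f)

Dimensions:
  (a) [K] · [kg·s⁻³·K⁻¹] = kg·s⁻³
  (b) [kg·s⁻²] / [s] = kg·s⁻³
  (c) [kg·s⁻²] / [s] = kg·s⁻³
  (d) kg·s⁻³
  (e) W·m⁻² = J·s⁻¹·m⁻² = kg·s⁻³
  (f) W·m⁻²·K⁻¹ = J·s⁻¹·m⁻²·K⁻¹ = kg·s⁻³·K⁻¹
All reduce to kg·s⁻³ except (f), which is kg·s⁻³·K⁻¹.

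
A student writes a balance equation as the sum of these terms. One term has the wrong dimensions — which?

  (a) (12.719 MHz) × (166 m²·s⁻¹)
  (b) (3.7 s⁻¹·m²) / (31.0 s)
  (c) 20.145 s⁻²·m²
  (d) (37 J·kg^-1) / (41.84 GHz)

(d)

Expand each in SI base units:
  (a) [s⁻¹] · [m²·s⁻¹] = m²·s⁻²
  (b) [m²·s⁻¹] / [s] = m²·s⁻²
  (c) m²·s⁻²
  (d) [m²·s⁻²] / [s⁻¹] = m²·s⁻¹
All reduce to m²·s⁻² except (d), which is m²·s⁻¹.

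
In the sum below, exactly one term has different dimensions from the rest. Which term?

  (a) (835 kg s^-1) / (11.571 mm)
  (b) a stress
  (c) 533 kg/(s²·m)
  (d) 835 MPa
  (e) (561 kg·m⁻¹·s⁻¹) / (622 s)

(a)

In SI base units:
  (a) [kg·s⁻¹] / [m] = kg·m⁻¹·s⁻¹
  (b) [stress] = kg·m⁻¹·s⁻²
  (c) kg·m⁻¹·s⁻²
  (d) Pa = N·m⁻² = kg·m⁻¹·s⁻²
  (e) [kg·m⁻¹·s⁻¹] / [s] = kg·m⁻¹·s⁻²
All reduce to kg·m⁻¹·s⁻² except (a), which is kg·m⁻¹·s⁻¹.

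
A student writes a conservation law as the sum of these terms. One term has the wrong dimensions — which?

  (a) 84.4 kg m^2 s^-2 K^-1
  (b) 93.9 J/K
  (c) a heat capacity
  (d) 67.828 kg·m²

(d)

In SI base units:
  (a) kg·m²·s⁻²·K⁻¹
  (b) J·K⁻¹ = N·m·K⁻¹ = kg·m²·s⁻²·K⁻¹
  (c) [heat capacity] = kg·m²·s⁻²·K⁻¹
  (d) kg·m²
All reduce to kg·m²·s⁻²·K⁻¹ except (d), which is kg·m².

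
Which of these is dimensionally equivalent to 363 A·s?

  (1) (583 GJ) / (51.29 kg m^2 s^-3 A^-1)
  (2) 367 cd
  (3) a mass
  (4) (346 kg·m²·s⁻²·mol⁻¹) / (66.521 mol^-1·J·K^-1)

Reference: A·s = s·A.
Each option:
  (1) [kg·m²·s⁻²] / [kg·m²·s⁻³·A⁻¹] = s·A  ← same
  (2) cd
  (3) [mass] = kg
  (4) [kg·m²·s⁻²·mol⁻¹] / [kg·m²·s⁻²·K⁻¹·mol⁻¹] = K
Only (1) matches s·A.

(1)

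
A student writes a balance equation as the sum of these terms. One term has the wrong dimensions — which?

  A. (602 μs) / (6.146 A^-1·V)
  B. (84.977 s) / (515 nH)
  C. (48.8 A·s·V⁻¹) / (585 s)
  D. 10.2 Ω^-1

In SI base units:
  A. [s] / [kg·m²·s⁻³·A⁻²] = kg⁻¹·m⁻²·s⁴·A²
  B. [s] / [kg·m²·s⁻²·A⁻²] = kg⁻¹·m⁻²·s³·A²
  C. [kg⁻¹·m⁻²·s⁴·A²] / [s] = kg⁻¹·m⁻²·s³·A²
  D. Ω⁻¹ = (V·A⁻¹)⁻¹ = kg⁻¹·m⁻²·s³·A²
All reduce to kg⁻¹·m⁻²·s³·A² except A., which is kg⁻¹·m⁻²·s⁴·A².

A.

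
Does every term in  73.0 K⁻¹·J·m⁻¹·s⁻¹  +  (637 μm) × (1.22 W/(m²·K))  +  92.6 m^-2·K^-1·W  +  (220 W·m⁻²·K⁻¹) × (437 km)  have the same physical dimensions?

Expand each in SI base units:
  73.0 K⁻¹·J·m⁻¹·s⁻¹:  J·s⁻¹·m⁻¹·K⁻¹ = N·m·s⁻¹·m⁻¹·K⁻¹ = kg·m·s⁻³·K⁻¹
  (637 μm) × (1.22 W/(m²·K)):  [m] · [kg·s⁻³·K⁻¹] = kg·m·s⁻³·K⁻¹
  92.6 m^-2·K^-1·W:  W·m⁻²·K⁻¹ = J·s⁻¹·m⁻²·K⁻¹ = kg·s⁻³·K⁻¹
  (220 W·m⁻²·K⁻¹) × (437 km):  [kg·s⁻³·K⁻¹] · [m] = kg·m·s⁻³·K⁻¹
The terms do not share a single dimension (kg·m·s⁻³·K⁻¹ vs kg·s⁻³·K⁻¹).

No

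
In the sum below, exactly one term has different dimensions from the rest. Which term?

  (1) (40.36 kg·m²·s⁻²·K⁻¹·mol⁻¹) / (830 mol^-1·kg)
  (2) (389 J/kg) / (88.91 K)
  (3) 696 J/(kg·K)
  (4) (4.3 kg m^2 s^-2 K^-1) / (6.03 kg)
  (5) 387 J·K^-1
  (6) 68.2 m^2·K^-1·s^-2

Expand each in SI base units:
  (1) [kg·m²·s⁻²·K⁻¹·mol⁻¹] / [kg·mol⁻¹] = m²·s⁻²·K⁻¹
  (2) [m²·s⁻²] / [K] = m²·s⁻²·K⁻¹
  (3) J·kg⁻¹·K⁻¹ = N·m·kg⁻¹·K⁻¹ = m²·s⁻²·K⁻¹
  (4) [kg·m²·s⁻²·K⁻¹] / [kg] = m²·s⁻²·K⁻¹
  (5) J·K⁻¹ = N·m·K⁻¹ = kg·m²·s⁻²·K⁻¹
  (6) m²·s⁻²·K⁻¹
All reduce to m²·s⁻²·K⁻¹ except (5), which is kg·m²·s⁻²·K⁻¹.

(5)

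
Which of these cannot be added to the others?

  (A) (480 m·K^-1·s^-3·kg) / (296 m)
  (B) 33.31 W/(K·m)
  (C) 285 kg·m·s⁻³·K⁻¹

Work out the base dimensions of each:
  (A) [kg·m·s⁻³·K⁻¹] / [m] = kg·s⁻³·K⁻¹
  (B) W·m⁻¹·K⁻¹ = J·s⁻¹·m⁻¹·K⁻¹ = kg·m·s⁻³·K⁻¹
  (C) kg·m·s⁻³·K⁻¹
All reduce to kg·m·s⁻³·K⁻¹ except (A), which is kg·s⁻³·K⁻¹.

(A)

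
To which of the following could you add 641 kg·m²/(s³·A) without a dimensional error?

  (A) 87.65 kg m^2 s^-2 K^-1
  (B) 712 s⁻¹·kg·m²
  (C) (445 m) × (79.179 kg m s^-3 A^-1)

(C)

Reference: kg·m²·s⁻³·A⁻¹.
Each option:
  (A) kg·m²·s⁻²·K⁻¹
  (B) kg·m²·s⁻¹
  (C) [m] · [kg·m·s⁻³·A⁻¹] = kg·m²·s⁻³·A⁻¹  ← same
Only (C) matches kg·m²·s⁻³·A⁻¹.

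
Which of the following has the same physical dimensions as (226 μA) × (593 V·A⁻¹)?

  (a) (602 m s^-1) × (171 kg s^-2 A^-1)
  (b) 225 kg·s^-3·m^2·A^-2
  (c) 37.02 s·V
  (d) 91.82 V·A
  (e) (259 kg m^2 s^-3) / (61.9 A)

(e)

Reference: [A] · [kg·m²·s⁻³·A⁻²] = kg·m²·s⁻³·A⁻¹.
Each option:
  (a) [m·s⁻¹] · [kg·s⁻²·A⁻¹] = kg·m·s⁻³·A⁻¹
  (b) kg·m²·s⁻³·A⁻²
  (c) V·s = J·C⁻¹·s = kg·m²·s⁻²·A⁻¹
  (d) V·A = J·C⁻¹·A = kg·m²·s⁻³
  (e) [kg·m²·s⁻³] / [A] = kg·m²·s⁻³·A⁻¹  ← same
Only (e) matches kg·m²·s⁻³·A⁻¹.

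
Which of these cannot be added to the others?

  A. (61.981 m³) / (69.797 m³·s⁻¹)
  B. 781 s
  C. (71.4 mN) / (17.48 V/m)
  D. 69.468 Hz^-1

Reduce each to base SI dimensions:
  A. [m³] / [m³·s⁻¹] = s
  B. s
  C. [kg·m·s⁻²] / [kg·m·s⁻³·A⁻¹] = s·A
  D. Hz⁻¹ = (s⁻¹)⁻¹ = s
All reduce to s except C., which is s·A.

C.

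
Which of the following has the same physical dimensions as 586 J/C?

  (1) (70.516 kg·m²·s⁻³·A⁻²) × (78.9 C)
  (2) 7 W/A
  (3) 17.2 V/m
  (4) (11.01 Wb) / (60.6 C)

Reference: J·C⁻¹ = N·m·(s·A)⁻¹ = kg·m²·s⁻³·A⁻¹.
Each option:
  (1) [kg·m²·s⁻³·A⁻²] · [s·A] = kg·m²·s⁻²·A⁻¹
  (2) W·A⁻¹ = J·s⁻¹·A⁻¹ = kg·m²·s⁻³·A⁻¹  ← same
  (3) V·m⁻¹ = J·C⁻¹·m⁻¹ = kg·m·s⁻³·A⁻¹
  (4) [kg·m²·s⁻²·A⁻¹] / [s·A] = kg·m²·s⁻³·A⁻²
Only (2) matches kg·m²·s⁻³·A⁻¹.

(2)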